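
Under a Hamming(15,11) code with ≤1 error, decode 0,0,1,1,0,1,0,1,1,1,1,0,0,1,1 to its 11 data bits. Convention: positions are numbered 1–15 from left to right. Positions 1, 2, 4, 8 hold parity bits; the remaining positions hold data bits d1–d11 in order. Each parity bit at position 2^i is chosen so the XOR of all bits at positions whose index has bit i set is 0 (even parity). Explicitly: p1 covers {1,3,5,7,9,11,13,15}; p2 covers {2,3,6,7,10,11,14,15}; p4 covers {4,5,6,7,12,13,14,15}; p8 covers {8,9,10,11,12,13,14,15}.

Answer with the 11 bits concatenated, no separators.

s1 (pos 1,3,5,7,9,11,13,15): 0⊕1⊕0⊕0⊕1⊕1⊕0⊕1 = 0
s2 (pos 2,3,6,7,10,11,14,15): 0⊕1⊕1⊕0⊕1⊕1⊕1⊕1 = 0
s4 (pos 4,5,6,7,12,13,14,15): 1⊕0⊕1⊕0⊕0⊕0⊕1⊕1 = 0
s8 (pos 8,9,10,11,12,13,14,15): 1⊕1⊕1⊕1⊕0⊕0⊕1⊕1 = 0
Syndrome s8…s1 = 0000 → no error.
Read data bits from positions 3,5,6,7,9,10,11,12,13,14,15: 10101110011

10101110011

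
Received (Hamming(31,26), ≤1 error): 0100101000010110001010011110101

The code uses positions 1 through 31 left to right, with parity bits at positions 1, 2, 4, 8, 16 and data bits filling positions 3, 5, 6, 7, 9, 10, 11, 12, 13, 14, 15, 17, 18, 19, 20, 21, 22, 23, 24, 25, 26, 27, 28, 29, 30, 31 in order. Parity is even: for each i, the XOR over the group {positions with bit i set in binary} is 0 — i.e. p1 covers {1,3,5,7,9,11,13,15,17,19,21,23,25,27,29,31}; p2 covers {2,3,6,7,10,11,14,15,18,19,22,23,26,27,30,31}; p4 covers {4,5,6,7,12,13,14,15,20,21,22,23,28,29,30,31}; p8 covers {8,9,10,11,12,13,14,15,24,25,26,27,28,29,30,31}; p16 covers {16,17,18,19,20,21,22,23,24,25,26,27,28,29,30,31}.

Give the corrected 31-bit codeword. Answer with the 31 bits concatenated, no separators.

s1 (pos 1,3,5,7,9,11,13,15,17,19,21,23,25,27,29,31): 0⊕0⊕1⊕1⊕0⊕0⊕0⊕1⊕0⊕1⊕1⊕0⊕1⊕1⊕1⊕1 = 1
s2 (pos 2,3,6,7,10,11,14,15,18,19,22,23,26,27,30,31): 1⊕0⊕0⊕1⊕0⊕0⊕1⊕1⊕0⊕1⊕0⊕0⊕1⊕1⊕0⊕1 = 0
s4 (pos 4,5,6,7,12,13,14,15,20,21,22,23,28,29,30,31): 0⊕1⊕0⊕1⊕1⊕0⊕1⊕1⊕0⊕1⊕0⊕0⊕0⊕1⊕0⊕1 = 0
s8 (pos 8,9,10,11,12,13,14,15,24,25,26,27,28,29,30,31): 0⊕0⊕0⊕0⊕1⊕0⊕1⊕1⊕1⊕1⊕1⊕1⊕0⊕1⊕0⊕1 = 1
s16 (pos 16,17,18,19,20,21,22,23,24,25,26,27,28,29,30,31): 0⊕0⊕0⊕1⊕0⊕1⊕0⊕0⊕1⊕1⊕1⊕1⊕0⊕1⊕0⊕1 = 0
Syndrome s16…s1 = 01001 → error at position 9.
Flip position 9: 0100101000010110001010011110101 → 0100101010010110001010011110101

0100101010010110001010011110101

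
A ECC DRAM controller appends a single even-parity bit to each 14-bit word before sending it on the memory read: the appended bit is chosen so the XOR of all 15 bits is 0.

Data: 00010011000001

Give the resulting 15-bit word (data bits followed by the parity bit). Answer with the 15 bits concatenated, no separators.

000100110000010

XOR of the 14 data bits: 0⊕0⊕0⊕1⊕0⊕0⊕1⊕1⊕0⊕0⊕0⊕0⊕0⊕1 = 0
Parity bit = 0 (so all 15 bits XOR to 0).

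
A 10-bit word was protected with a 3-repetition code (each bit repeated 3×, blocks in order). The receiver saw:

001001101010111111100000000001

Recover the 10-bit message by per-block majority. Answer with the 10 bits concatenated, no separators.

Block 1 (001): 1 one → 0
Block 2 (001): 1 one → 0
Block 3 (101): 2 ones → 1
Block 4 (010): 1 one → 0
Block 5 (111): 3 ones → 1
Block 6 (111): 3 ones → 1
Block 7 (100): 1 one → 0
Block 8 (000): 0 ones → 0
Block 9 (000): 0 ones → 0
Block 10 (001): 1 one → 0

0010110000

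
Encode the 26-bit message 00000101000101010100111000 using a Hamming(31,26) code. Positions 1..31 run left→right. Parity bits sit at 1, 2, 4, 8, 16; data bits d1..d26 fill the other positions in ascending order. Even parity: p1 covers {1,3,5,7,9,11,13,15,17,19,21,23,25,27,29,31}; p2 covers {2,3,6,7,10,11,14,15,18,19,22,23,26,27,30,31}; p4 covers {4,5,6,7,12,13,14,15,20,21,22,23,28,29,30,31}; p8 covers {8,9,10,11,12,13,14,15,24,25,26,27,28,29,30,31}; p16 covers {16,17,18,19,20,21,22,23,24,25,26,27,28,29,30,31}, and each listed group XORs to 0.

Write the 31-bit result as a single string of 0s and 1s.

Place data at non-parity positions: p1 p2 0 p4 0 0 0 p8 0 1 0 1 0 0 0 p16 1 0 1 0 1 0 1 0 0 1 1 1 0 0 0
p1 (pos 1,3,5,7,9,11,13,15,17,19,21,23,25,27,29,31): XOR of data positions = 0⊕0⊕0⊕0⊕0⊕0⊕0⊕1⊕1⊕1⊕1⊕0⊕1⊕0⊕0 = 1
p2 (pos 2,3,6,7,10,11,14,15,18,19,22,23,26,27,30,31): XOR of data positions = 0⊕0⊕0⊕1⊕0⊕0⊕0⊕0⊕1⊕0⊕1⊕1⊕1⊕0⊕0 = 1
p4 (pos 4,5,6,7,12,13,14,15,20,21,22,23,28,29,30,31): XOR of data positions = 0⊕0⊕0⊕1⊕0⊕0⊕0⊕0⊕1⊕0⊕1⊕1⊕0⊕0⊕0 = 0
p8 (pos 8,9,10,11,12,13,14,15,24,25,26,27,28,29,30,31): XOR of data positions = 0⊕1⊕0⊕1⊕0⊕0⊕0⊕0⊕0⊕1⊕1⊕1⊕0⊕0⊕0 = 1
p16 (pos 16,17,18,19,20,21,22,23,24,25,26,27,28,29,30,31): XOR of data positions = 1⊕0⊕1⊕0⊕1⊕0⊕1⊕0⊕0⊕1⊕1⊕1⊕0⊕0⊕0 = 1
Codeword: 1100000101010001101010100111000

1100000101010001101010100111000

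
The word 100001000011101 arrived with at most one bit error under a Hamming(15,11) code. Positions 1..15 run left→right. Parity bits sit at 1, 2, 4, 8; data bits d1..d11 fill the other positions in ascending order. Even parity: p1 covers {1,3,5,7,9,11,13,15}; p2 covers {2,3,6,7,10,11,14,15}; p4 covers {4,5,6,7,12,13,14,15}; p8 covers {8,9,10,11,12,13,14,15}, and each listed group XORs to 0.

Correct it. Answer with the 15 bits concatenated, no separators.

110001000011101

s1 (pos 1,3,5,7,9,11,13,15): 1⊕0⊕0⊕0⊕0⊕1⊕1⊕1 = 0
s2 (pos 2,3,6,7,10,11,14,15): 0⊕0⊕1⊕0⊕0⊕1⊕0⊕1 = 1
s4 (pos 4,5,6,7,12,13,14,15): 0⊕0⊕1⊕0⊕1⊕1⊕0⊕1 = 0
s8 (pos 8,9,10,11,12,13,14,15): 0⊕0⊕0⊕1⊕1⊕1⊕0⊕1 = 0
Syndrome s8…s1 = 0010 → error at position 2.
Flip position 2: 100001000011101 → 110001000011101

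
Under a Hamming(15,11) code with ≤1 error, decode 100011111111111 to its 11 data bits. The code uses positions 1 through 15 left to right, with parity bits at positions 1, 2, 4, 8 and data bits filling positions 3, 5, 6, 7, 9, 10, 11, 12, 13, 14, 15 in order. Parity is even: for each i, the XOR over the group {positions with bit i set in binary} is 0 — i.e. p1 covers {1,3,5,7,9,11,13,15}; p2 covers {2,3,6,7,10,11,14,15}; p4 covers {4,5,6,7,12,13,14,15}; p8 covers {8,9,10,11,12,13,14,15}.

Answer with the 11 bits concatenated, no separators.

s1 (pos 1,3,5,7,9,11,13,15): 1⊕0⊕1⊕1⊕1⊕1⊕1⊕1 = 1
s2 (pos 2,3,6,7,10,11,14,15): 0⊕0⊕1⊕1⊕1⊕1⊕1⊕1 = 0
s4 (pos 4,5,6,7,12,13,14,15): 0⊕1⊕1⊕1⊕1⊕1⊕1⊕1 = 1
s8 (pos 8,9,10,11,12,13,14,15): 1⊕1⊕1⊕1⊕1⊕1⊕1⊕1 = 0
Syndrome s8…s1 = 0101 → error at position 5.
Flip position 5: 100011111111111 → 100001111111111
Read data bits from positions 3,5,6,7,9,10,11,12,13,14,15: 00111111111

00111111111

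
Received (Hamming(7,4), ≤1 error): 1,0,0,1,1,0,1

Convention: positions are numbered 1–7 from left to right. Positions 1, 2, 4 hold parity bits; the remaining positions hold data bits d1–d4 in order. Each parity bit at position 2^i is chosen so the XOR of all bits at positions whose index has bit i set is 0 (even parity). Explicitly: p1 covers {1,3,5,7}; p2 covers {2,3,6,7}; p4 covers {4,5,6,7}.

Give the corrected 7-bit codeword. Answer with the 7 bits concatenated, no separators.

1001100

s1 (pos 1,3,5,7): 1⊕0⊕1⊕1 = 1
s2 (pos 2,3,6,7): 0⊕0⊕0⊕1 = 1
s4 (pos 4,5,6,7): 1⊕1⊕0⊕1 = 1
Syndrome s4…s1 = 111 → error at position 7.
Flip position 7: 1001101 → 1001100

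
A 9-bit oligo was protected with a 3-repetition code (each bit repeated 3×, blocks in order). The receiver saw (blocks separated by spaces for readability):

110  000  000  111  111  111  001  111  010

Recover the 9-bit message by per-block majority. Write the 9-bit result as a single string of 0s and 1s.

Block 1 (110): 2 ones → 1
Block 2 (000): 0 ones → 0
Block 3 (000): 0 ones → 0
Block 4 (111): 3 ones → 1
Block 5 (111): 3 ones → 1
Block 6 (111): 3 ones → 1
Block 7 (001): 1 one → 0
Block 8 (111): 3 ones → 1
Block 9 (010): 1 one → 0

100111010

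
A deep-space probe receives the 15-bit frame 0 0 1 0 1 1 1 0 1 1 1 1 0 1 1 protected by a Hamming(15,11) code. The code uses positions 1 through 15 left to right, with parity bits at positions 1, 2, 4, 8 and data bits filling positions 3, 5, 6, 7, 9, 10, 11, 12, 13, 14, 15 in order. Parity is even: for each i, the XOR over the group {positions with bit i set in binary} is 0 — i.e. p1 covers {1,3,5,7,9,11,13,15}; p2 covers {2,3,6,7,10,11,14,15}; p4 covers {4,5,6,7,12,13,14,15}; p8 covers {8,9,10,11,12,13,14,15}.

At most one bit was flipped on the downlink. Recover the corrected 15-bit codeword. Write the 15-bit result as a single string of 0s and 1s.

011011101111011

s1 (pos 1,3,5,7,9,11,13,15): 0⊕1⊕1⊕1⊕1⊕1⊕0⊕1 = 0
s2 (pos 2,3,6,7,10,11,14,15): 0⊕1⊕1⊕1⊕1⊕1⊕1⊕1 = 1
s4 (pos 4,5,6,7,12,13,14,15): 0⊕1⊕1⊕1⊕1⊕0⊕1⊕1 = 0
s8 (pos 8,9,10,11,12,13,14,15): 0⊕1⊕1⊕1⊕1⊕0⊕1⊕1 = 0
Syndrome s8…s1 = 0010 → error at position 2.
Flip position 2: 001011101111011 → 011011101111011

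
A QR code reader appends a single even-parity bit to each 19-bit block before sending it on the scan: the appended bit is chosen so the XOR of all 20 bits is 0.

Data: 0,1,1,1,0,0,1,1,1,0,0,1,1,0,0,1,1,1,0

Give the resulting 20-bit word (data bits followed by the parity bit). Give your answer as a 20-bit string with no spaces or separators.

XOR of the 19 data bits: 0⊕1⊕1⊕1⊕0⊕0⊕1⊕1⊕1⊕0⊕0⊕1⊕1⊕0⊕0⊕1⊕1⊕1⊕0 = 1
Parity bit = 1 (so all 20 bits XOR to 0).

01110011100110011101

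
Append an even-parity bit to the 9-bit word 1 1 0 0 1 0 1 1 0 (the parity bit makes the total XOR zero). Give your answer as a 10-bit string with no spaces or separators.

1100101101

XOR of the 9 data bits: 1⊕1⊕0⊕0⊕1⊕0⊕1⊕1⊕0 = 1
Parity bit = 1 (so all 10 bits XOR to 0).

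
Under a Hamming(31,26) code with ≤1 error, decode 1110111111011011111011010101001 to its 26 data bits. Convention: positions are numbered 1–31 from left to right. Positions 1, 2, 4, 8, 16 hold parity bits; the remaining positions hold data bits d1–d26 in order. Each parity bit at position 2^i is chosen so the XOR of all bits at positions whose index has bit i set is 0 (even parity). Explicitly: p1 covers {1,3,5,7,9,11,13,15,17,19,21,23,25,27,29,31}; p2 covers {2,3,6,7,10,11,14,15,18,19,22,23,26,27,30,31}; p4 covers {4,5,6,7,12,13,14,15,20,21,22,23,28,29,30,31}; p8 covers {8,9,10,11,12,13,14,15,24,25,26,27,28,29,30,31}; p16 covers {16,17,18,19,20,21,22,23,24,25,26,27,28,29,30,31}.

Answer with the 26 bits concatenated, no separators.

01111101101111011010101001

s1 (pos 1,3,5,7,9,11,13,15,17,19,21,23,25,27,29,31): 1⊕1⊕1⊕1⊕1⊕0⊕1⊕1⊕1⊕1⊕1⊕0⊕0⊕0⊕0⊕1 = 1
s2 (pos 2,3,6,7,10,11,14,15,18,19,22,23,26,27,30,31): 1⊕1⊕1⊕1⊕1⊕0⊕0⊕1⊕1⊕1⊕1⊕0⊕1⊕0⊕0⊕1 = 1
s4 (pos 4,5,6,7,12,13,14,15,20,21,22,23,28,29,30,31): 0⊕1⊕1⊕1⊕1⊕1⊕0⊕1⊕0⊕1⊕1⊕0⊕1⊕0⊕0⊕1 = 0
s8 (pos 8,9,10,11,12,13,14,15,24,25,26,27,28,29,30,31): 1⊕1⊕1⊕0⊕1⊕1⊕0⊕1⊕1⊕0⊕1⊕0⊕1⊕0⊕0⊕1 = 0
s16 (pos 16,17,18,19,20,21,22,23,24,25,26,27,28,29,30,31): 1⊕1⊕1⊕1⊕0⊕1⊕1⊕0⊕1⊕0⊕1⊕0⊕1⊕0⊕0⊕1 = 0
Syndrome s16…s1 = 00011 → error at position 3.
Flip position 3: 1110111111011011111011010101001 → 1100111111011011111011010101001
Read data bits from positions 3,5,6,7,9,10,11,12,13,14,15,17,18,19,20,21,22,23,24,25,26,27,28,29,30,31: 01111101101111011010101001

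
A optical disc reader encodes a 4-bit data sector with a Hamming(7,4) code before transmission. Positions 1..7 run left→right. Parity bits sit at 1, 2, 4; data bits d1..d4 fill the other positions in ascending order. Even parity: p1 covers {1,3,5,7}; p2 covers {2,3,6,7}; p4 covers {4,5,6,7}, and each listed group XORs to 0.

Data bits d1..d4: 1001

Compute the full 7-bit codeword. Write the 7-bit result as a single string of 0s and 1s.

Place data at non-parity positions: p1 p2 1 p4 0 0 1
p1 (pos 1,3,5,7): XOR of data positions = 1⊕0⊕1 = 0
p2 (pos 2,3,6,7): XOR of data positions = 1⊕0⊕1 = 0
p4 (pos 4,5,6,7): XOR of data positions = 0⊕0⊕1 = 1
Codeword: 0011001

0011001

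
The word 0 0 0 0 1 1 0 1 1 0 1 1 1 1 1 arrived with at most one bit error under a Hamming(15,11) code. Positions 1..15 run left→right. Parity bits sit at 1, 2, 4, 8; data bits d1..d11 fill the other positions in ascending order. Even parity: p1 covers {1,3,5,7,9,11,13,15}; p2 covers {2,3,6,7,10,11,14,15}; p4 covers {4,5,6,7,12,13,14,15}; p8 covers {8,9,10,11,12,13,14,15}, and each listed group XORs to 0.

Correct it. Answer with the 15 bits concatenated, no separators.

s1 (pos 1,3,5,7,9,11,13,15): 0⊕0⊕1⊕0⊕1⊕1⊕1⊕1 = 1
s2 (pos 2,3,6,7,10,11,14,15): 0⊕0⊕1⊕0⊕0⊕1⊕1⊕1 = 0
s4 (pos 4,5,6,7,12,13,14,15): 0⊕1⊕1⊕0⊕1⊕1⊕1⊕1 = 0
s8 (pos 8,9,10,11,12,13,14,15): 1⊕1⊕0⊕1⊕1⊕1⊕1⊕1 = 1
Syndrome s8…s1 = 1001 → error at position 9.
Flip position 9: 000011011011111 → 000011010011111

000011010011111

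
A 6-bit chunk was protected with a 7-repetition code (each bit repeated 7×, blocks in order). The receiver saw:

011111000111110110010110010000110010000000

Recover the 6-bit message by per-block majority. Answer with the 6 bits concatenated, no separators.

Block 1 (0111110): 5 ones → 1
Block 2 (0011111): 5 ones → 1
Block 3 (0110010): 3 ones → 0
Block 4 (1100100): 3 ones → 0
Block 5 (0011001): 3 ones → 0
Block 6 (0000000): 0 ones → 0

110000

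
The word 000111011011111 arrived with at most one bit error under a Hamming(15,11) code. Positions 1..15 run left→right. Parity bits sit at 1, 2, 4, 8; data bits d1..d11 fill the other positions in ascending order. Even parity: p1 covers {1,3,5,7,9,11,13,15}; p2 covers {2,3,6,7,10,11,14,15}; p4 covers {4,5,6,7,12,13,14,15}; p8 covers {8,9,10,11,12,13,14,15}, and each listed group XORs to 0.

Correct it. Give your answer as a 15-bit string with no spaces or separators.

000111011011011

s1 (pos 1,3,5,7,9,11,13,15): 0⊕0⊕1⊕0⊕1⊕1⊕1⊕1 = 1
s2 (pos 2,3,6,7,10,11,14,15): 0⊕0⊕1⊕0⊕0⊕1⊕1⊕1 = 0
s4 (pos 4,5,6,7,12,13,14,15): 1⊕1⊕1⊕0⊕1⊕1⊕1⊕1 = 1
s8 (pos 8,9,10,11,12,13,14,15): 1⊕1⊕0⊕1⊕1⊕1⊕1⊕1 = 1
Syndrome s8…s1 = 1101 → error at position 13.
Flip position 13: 000111011011111 → 000111011011011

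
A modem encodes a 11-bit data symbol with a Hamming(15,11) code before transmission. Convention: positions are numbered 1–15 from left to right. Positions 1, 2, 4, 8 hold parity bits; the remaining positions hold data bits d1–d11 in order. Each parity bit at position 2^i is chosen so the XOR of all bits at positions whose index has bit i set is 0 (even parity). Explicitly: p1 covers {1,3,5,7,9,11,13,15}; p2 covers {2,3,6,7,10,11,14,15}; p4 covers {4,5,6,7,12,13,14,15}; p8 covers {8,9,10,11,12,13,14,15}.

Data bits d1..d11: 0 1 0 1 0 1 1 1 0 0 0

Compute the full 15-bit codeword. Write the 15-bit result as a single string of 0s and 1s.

Place data at non-parity positions: p1 p2 0 p4 1 0 1 p8 0 1 1 1 0 0 0
p1 (pos 1,3,5,7,9,11,13,15): XOR of data positions = 0⊕1⊕1⊕0⊕1⊕0⊕0 = 1
p2 (pos 2,3,6,7,10,11,14,15): XOR of data positions = 0⊕0⊕1⊕1⊕1⊕0⊕0 = 1
p4 (pos 4,5,6,7,12,13,14,15): XOR of data positions = 1⊕0⊕1⊕1⊕0⊕0⊕0 = 1
p8 (pos 8,9,10,11,12,13,14,15): XOR of data positions = 0⊕1⊕1⊕1⊕0⊕0⊕0 = 1
Codeword: 110110110111000

110110110111000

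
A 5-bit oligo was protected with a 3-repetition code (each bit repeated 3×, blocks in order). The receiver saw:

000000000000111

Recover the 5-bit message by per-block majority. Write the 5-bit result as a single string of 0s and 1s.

00001

Block 1 (000): 0 ones → 0
Block 2 (000): 0 ones → 0
Block 3 (000): 0 ones → 0
Block 4 (000): 0 ones → 0
Block 5 (111): 3 ones → 1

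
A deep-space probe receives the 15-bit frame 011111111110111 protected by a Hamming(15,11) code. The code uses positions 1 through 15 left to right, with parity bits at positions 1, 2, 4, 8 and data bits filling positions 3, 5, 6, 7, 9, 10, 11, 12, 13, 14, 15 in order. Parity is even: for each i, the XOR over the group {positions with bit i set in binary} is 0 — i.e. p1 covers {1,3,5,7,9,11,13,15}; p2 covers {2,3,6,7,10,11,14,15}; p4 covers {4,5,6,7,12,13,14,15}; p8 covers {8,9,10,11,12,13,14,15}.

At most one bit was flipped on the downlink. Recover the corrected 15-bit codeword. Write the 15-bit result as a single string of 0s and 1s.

s1 (pos 1,3,5,7,9,11,13,15): 0⊕1⊕1⊕1⊕1⊕1⊕1⊕1 = 1
s2 (pos 2,3,6,7,10,11,14,15): 1⊕1⊕1⊕1⊕1⊕1⊕1⊕1 = 0
s4 (pos 4,5,6,7,12,13,14,15): 1⊕1⊕1⊕1⊕0⊕1⊕1⊕1 = 1
s8 (pos 8,9,10,11,12,13,14,15): 1⊕1⊕1⊕1⊕0⊕1⊕1⊕1 = 1
Syndrome s8…s1 = 1101 → error at position 13.
Flip position 13: 011111111110111 → 011111111110011

011111111110011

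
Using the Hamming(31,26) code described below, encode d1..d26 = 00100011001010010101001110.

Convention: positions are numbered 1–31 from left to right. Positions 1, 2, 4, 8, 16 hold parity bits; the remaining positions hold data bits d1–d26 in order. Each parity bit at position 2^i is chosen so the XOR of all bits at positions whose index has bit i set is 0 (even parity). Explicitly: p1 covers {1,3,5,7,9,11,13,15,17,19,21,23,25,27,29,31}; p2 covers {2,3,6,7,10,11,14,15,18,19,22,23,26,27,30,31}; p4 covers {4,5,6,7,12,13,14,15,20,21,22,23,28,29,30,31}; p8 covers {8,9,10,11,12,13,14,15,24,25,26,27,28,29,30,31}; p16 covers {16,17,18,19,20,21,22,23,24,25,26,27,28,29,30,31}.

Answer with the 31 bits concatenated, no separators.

Place data at non-parity positions: p1 p2 0 p4 0 1 0 p8 0 0 1 1 0 0 1 p16 0 1 0 0 1 0 1 0 1 0 0 1 1 1 0
p1 (pos 1,3,5,7,9,11,13,15,17,19,21,23,25,27,29,31): XOR of data positions = 0⊕0⊕0⊕0⊕1⊕0⊕1⊕0⊕0⊕1⊕1⊕1⊕0⊕1⊕0 = 0
p2 (pos 2,3,6,7,10,11,14,15,18,19,22,23,26,27,30,31): XOR of data positions = 0⊕1⊕0⊕0⊕1⊕0⊕1⊕1⊕0⊕0⊕1⊕0⊕0⊕1⊕0 = 0
p4 (pos 4,5,6,7,12,13,14,15,20,21,22,23,28,29,30,31): XOR of data positions = 0⊕1⊕0⊕1⊕0⊕0⊕1⊕0⊕1⊕0⊕1⊕1⊕1⊕1⊕0 = 0
p8 (pos 8,9,10,11,12,13,14,15,24,25,26,27,28,29,30,31): XOR of data positions = 0⊕0⊕1⊕1⊕0⊕0⊕1⊕0⊕1⊕0⊕0⊕1⊕1⊕1⊕0 = 1
p16 (pos 16,17,18,19,20,21,22,23,24,25,26,27,28,29,30,31): XOR of data positions = 0⊕1⊕0⊕0⊕1⊕0⊕1⊕0⊕1⊕0⊕0⊕1⊕1⊕1⊕0 = 1
Codeword: 0000010100110011010010101001110

0000010100110011010010101001110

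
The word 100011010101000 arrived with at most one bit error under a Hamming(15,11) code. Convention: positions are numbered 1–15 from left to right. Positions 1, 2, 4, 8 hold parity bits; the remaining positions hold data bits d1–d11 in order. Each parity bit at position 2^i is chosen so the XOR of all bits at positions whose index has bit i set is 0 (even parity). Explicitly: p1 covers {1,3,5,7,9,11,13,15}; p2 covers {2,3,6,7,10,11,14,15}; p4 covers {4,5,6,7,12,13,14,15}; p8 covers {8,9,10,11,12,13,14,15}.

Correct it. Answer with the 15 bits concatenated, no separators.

s1 (pos 1,3,5,7,9,11,13,15): 1⊕0⊕1⊕0⊕0⊕0⊕0⊕0 = 0
s2 (pos 2,3,6,7,10,11,14,15): 0⊕0⊕1⊕0⊕1⊕0⊕0⊕0 = 0
s4 (pos 4,5,6,7,12,13,14,15): 0⊕1⊕1⊕0⊕1⊕0⊕0⊕0 = 1
s8 (pos 8,9,10,11,12,13,14,15): 1⊕0⊕1⊕0⊕1⊕0⊕0⊕0 = 1
Syndrome s8…s1 = 1100 → error at position 12.
Flip position 12: 100011010101000 → 100011010100000

100011010100000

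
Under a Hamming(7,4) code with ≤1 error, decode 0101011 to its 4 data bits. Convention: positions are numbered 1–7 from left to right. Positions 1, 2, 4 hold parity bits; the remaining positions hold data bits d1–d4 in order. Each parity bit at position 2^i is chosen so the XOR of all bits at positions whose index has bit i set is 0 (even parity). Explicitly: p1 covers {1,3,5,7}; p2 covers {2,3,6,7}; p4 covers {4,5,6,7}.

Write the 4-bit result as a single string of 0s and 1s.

0010

s1 (pos 1,3,5,7): 0⊕0⊕0⊕1 = 1
s2 (pos 2,3,6,7): 1⊕0⊕1⊕1 = 1
s4 (pos 4,5,6,7): 1⊕0⊕1⊕1 = 1
Syndrome s4…s1 = 111 → error at position 7.
Flip position 7: 0101011 → 0101010
Read data bits from positions 3,5,6,7: 0010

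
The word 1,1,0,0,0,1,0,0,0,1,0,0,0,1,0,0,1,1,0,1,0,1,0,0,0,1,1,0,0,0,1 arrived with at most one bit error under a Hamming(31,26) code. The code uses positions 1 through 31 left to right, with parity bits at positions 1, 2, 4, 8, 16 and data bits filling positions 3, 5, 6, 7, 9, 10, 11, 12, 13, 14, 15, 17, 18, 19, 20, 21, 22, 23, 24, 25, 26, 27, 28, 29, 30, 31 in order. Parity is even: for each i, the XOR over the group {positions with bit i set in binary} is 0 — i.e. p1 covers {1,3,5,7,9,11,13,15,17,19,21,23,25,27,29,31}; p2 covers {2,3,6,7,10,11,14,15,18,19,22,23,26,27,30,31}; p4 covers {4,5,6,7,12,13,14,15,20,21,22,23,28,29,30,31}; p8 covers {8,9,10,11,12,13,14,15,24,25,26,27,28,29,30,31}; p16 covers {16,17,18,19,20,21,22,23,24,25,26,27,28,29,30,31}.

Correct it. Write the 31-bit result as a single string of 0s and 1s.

s1 (pos 1,3,5,7,9,11,13,15,17,19,21,23,25,27,29,31): 1⊕0⊕0⊕0⊕0⊕0⊕0⊕0⊕1⊕0⊕0⊕0⊕0⊕1⊕0⊕1 = 0
s2 (pos 2,3,6,7,10,11,14,15,18,19,22,23,26,27,30,31): 1⊕0⊕1⊕0⊕1⊕0⊕1⊕0⊕1⊕0⊕1⊕0⊕1⊕1⊕0⊕1 = 1
s4 (pos 4,5,6,7,12,13,14,15,20,21,22,23,28,29,30,31): 0⊕0⊕1⊕0⊕0⊕0⊕1⊕0⊕1⊕0⊕1⊕0⊕0⊕0⊕0⊕1 = 1
s8 (pos 8,9,10,11,12,13,14,15,24,25,26,27,28,29,30,31): 0⊕0⊕1⊕0⊕0⊕0⊕1⊕0⊕0⊕0⊕1⊕1⊕0⊕0⊕0⊕1 = 1
s16 (pos 16,17,18,19,20,21,22,23,24,25,26,27,28,29,30,31): 0⊕1⊕1⊕0⊕1⊕0⊕1⊕0⊕0⊕0⊕1⊕1⊕0⊕0⊕0⊕1 = 1
Syndrome s16…s1 = 11110 → error at position 30.
Flip position 30: 1100010001000100110101000110001 → 1100010001000100110101000110011

1100010001000100110101000110011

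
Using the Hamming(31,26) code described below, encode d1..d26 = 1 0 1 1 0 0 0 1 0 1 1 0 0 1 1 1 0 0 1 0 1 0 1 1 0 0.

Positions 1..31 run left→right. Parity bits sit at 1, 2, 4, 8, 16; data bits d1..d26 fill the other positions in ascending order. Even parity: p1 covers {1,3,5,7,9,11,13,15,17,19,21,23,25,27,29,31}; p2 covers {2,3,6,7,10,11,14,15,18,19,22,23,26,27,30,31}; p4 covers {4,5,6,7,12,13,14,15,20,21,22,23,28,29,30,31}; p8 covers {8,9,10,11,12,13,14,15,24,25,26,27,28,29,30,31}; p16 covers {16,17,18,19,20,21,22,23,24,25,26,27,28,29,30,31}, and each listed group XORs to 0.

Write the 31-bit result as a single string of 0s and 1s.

Place data at non-parity positions: p1 p2 1 p4 0 1 1 p8 0 0 0 1 0 1 1 p16 0 0 1 1 1 0 0 1 0 1 0 1 1 0 0
p1 (pos 1,3,5,7,9,11,13,15,17,19,21,23,25,27,29,31): XOR of data positions = 1⊕0⊕1⊕0⊕0⊕0⊕1⊕0⊕1⊕1⊕0⊕0⊕0⊕1⊕0 = 0
p2 (pos 2,3,6,7,10,11,14,15,18,19,22,23,26,27,30,31): XOR of data positions = 1⊕1⊕1⊕0⊕0⊕1⊕1⊕0⊕1⊕0⊕0⊕1⊕0⊕0⊕0 = 1
p4 (pos 4,5,6,7,12,13,14,15,20,21,22,23,28,29,30,31): XOR of data positions = 0⊕1⊕1⊕1⊕0⊕1⊕1⊕1⊕1⊕0⊕0⊕1⊕1⊕0⊕0 = 1
p8 (pos 8,9,10,11,12,13,14,15,24,25,26,27,28,29,30,31): XOR of data positions = 0⊕0⊕0⊕1⊕0⊕1⊕1⊕1⊕0⊕1⊕0⊕1⊕1⊕0⊕0 = 1
p16 (pos 16,17,18,19,20,21,22,23,24,25,26,27,28,29,30,31): XOR of data positions = 0⊕0⊕1⊕1⊕1⊕0⊕0⊕1⊕0⊕1⊕0⊕1⊕1⊕0⊕0 = 1
Codeword: 0111011100010111001110010101100

0111011100010111001110010101100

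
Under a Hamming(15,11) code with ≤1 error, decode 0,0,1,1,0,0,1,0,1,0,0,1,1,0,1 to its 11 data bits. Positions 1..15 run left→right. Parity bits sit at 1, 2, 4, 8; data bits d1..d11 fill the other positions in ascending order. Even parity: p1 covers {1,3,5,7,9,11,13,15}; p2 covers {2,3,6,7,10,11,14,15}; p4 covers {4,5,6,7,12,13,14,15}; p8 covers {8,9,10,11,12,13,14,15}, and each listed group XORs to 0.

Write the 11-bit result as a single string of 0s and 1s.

10001001101

s1 (pos 1,3,5,7,9,11,13,15): 0⊕1⊕0⊕1⊕1⊕0⊕1⊕1 = 1
s2 (pos 2,3,6,7,10,11,14,15): 0⊕1⊕0⊕1⊕0⊕0⊕0⊕1 = 1
s4 (pos 4,5,6,7,12,13,14,15): 1⊕0⊕0⊕1⊕1⊕1⊕0⊕1 = 1
s8 (pos 8,9,10,11,12,13,14,15): 0⊕1⊕0⊕0⊕1⊕1⊕0⊕1 = 0
Syndrome s8…s1 = 0111 → error at position 7.
Flip position 7: 001100101001101 → 001100001001101
Read data bits from positions 3,5,6,7,9,10,11,12,13,14,15: 10001001101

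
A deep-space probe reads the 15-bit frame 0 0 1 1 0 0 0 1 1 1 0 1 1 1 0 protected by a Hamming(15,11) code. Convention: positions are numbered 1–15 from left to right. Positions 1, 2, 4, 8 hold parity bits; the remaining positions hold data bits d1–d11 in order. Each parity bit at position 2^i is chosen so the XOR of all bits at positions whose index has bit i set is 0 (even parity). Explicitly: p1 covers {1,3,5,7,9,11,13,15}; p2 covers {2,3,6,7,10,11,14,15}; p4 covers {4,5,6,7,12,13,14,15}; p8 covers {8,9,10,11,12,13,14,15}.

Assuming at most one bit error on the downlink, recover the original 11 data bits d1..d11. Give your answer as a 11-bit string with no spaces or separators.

00001101110

s1 (pos 1,3,5,7,9,11,13,15): 0⊕1⊕0⊕0⊕1⊕0⊕1⊕0 = 1
s2 (pos 2,3,6,7,10,11,14,15): 0⊕1⊕0⊕0⊕1⊕0⊕1⊕0 = 1
s4 (pos 4,5,6,7,12,13,14,15): 1⊕0⊕0⊕0⊕1⊕1⊕1⊕0 = 0
s8 (pos 8,9,10,11,12,13,14,15): 1⊕1⊕1⊕0⊕1⊕1⊕1⊕0 = 0
Syndrome s8…s1 = 0011 → error at position 3.
Flip position 3: 001100011101110 → 000100011101110
Read data bits from positions 3,5,6,7,9,10,11,12,13,14,15: 00001101110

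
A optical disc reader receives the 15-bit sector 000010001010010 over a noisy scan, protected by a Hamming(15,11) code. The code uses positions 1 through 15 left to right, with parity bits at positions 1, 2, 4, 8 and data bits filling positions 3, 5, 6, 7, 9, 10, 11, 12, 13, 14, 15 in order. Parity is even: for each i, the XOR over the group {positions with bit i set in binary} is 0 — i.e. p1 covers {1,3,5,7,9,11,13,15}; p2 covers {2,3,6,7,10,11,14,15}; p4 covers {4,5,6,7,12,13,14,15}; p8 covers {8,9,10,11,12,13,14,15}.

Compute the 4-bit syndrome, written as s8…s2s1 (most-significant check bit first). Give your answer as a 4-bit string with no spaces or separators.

1001

s1 (pos 1,3,5,7,9,11,13,15): 0⊕0⊕1⊕0⊕1⊕1⊕0⊕0 = 1
s2 (pos 2,3,6,7,10,11,14,15): 0⊕0⊕0⊕0⊕0⊕1⊕1⊕0 = 0
s4 (pos 4,5,6,7,12,13,14,15): 0⊕1⊕0⊕0⊕0⊕0⊕1⊕0 = 0
s8 (pos 8,9,10,11,12,13,14,15): 0⊕1⊕0⊕1⊕0⊕0⊕1⊕0 = 1
Syndrome s8…s1 = 1001 → error at position 9.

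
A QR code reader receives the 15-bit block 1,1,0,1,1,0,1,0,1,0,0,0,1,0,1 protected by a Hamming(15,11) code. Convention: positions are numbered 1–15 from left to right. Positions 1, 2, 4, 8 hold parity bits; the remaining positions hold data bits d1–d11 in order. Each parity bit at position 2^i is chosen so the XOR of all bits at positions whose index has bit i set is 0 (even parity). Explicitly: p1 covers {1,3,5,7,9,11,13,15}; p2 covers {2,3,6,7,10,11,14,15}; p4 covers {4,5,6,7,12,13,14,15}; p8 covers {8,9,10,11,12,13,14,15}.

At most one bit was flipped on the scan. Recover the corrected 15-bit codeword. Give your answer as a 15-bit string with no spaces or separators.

s1 (pos 1,3,5,7,9,11,13,15): 1⊕0⊕1⊕1⊕1⊕0⊕1⊕1 = 0
s2 (pos 2,3,6,7,10,11,14,15): 1⊕0⊕0⊕1⊕0⊕0⊕0⊕1 = 1
s4 (pos 4,5,6,7,12,13,14,15): 1⊕1⊕0⊕1⊕0⊕1⊕0⊕1 = 1
s8 (pos 8,9,10,11,12,13,14,15): 0⊕1⊕0⊕0⊕0⊕1⊕0⊕1 = 1
Syndrome s8…s1 = 1110 → error at position 14.
Flip position 14: 110110101000101 → 110110101000111

110110101000111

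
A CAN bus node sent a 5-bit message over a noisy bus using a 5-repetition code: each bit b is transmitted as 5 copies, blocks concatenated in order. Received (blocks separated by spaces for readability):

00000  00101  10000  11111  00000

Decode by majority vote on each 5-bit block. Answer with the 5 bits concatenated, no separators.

00010

Block 1 (00000): 0 ones → 0
Block 2 (00101): 2 ones → 0
Block 3 (10000): 1 one → 0
Block 4 (11111): 5 ones → 1
Block 5 (00000): 0 ones → 0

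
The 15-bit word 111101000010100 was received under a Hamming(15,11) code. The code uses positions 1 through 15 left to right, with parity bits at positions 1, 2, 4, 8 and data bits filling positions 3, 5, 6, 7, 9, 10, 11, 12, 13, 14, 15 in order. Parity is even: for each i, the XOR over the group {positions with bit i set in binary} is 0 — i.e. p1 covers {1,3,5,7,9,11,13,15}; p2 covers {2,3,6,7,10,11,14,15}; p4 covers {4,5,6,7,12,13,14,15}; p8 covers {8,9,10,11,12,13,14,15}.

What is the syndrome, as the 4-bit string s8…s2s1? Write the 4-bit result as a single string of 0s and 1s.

0100

s1 (pos 1,3,5,7,9,11,13,15): 1⊕1⊕0⊕0⊕0⊕1⊕1⊕0 = 0
s2 (pos 2,3,6,7,10,11,14,15): 1⊕1⊕1⊕0⊕0⊕1⊕0⊕0 = 0
s4 (pos 4,5,6,7,12,13,14,15): 1⊕0⊕1⊕0⊕0⊕1⊕0⊕0 = 1
s8 (pos 8,9,10,11,12,13,14,15): 0⊕0⊕0⊕1⊕0⊕1⊕0⊕0 = 0
Syndrome s8…s1 = 0100 → error at position 4.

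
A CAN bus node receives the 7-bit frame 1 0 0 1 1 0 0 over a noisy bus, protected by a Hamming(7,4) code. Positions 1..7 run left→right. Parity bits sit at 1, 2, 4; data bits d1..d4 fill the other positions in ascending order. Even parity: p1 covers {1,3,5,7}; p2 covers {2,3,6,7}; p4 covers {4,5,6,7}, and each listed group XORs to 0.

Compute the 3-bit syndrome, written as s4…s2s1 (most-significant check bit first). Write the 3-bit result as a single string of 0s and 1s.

s1 (pos 1,3,5,7): 1⊕0⊕1⊕0 = 0
s2 (pos 2,3,6,7): 0⊕0⊕0⊕0 = 0
s4 (pos 4,5,6,7): 1⊕1⊕0⊕0 = 0
Syndrome s4…s1 = 000 → no error.

000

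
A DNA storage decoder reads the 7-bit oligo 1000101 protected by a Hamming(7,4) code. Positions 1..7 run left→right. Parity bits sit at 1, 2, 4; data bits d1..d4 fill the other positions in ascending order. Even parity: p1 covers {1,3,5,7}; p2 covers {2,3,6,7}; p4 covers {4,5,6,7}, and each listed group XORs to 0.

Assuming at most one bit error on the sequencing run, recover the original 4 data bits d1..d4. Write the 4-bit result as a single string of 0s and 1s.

1101

s1 (pos 1,3,5,7): 1⊕0⊕1⊕1 = 1
s2 (pos 2,3,6,7): 0⊕0⊕0⊕1 = 1
s4 (pos 4,5,6,7): 0⊕1⊕0⊕1 = 0
Syndrome s4…s1 = 011 → error at position 3.
Flip position 3: 1000101 → 1010101
Read data bits from positions 3,5,6,7: 1101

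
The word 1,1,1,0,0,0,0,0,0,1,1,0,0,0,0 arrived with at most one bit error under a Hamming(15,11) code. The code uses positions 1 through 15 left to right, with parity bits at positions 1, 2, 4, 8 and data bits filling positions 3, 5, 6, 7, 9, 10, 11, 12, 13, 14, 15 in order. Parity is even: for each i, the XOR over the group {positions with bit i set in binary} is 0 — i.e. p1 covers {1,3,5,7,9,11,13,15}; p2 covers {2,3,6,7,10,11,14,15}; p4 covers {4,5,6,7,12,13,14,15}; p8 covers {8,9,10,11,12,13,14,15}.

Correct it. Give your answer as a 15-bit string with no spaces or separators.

011000000110000

s1 (pos 1,3,5,7,9,11,13,15): 1⊕1⊕0⊕0⊕0⊕1⊕0⊕0 = 1
s2 (pos 2,3,6,7,10,11,14,15): 1⊕1⊕0⊕0⊕1⊕1⊕0⊕0 = 0
s4 (pos 4,5,6,7,12,13,14,15): 0⊕0⊕0⊕0⊕0⊕0⊕0⊕0 = 0
s8 (pos 8,9,10,11,12,13,14,15): 0⊕0⊕1⊕1⊕0⊕0⊕0⊕0 = 0
Syndrome s8…s1 = 0001 → error at position 1.
Flip position 1: 111000000110000 → 011000000110000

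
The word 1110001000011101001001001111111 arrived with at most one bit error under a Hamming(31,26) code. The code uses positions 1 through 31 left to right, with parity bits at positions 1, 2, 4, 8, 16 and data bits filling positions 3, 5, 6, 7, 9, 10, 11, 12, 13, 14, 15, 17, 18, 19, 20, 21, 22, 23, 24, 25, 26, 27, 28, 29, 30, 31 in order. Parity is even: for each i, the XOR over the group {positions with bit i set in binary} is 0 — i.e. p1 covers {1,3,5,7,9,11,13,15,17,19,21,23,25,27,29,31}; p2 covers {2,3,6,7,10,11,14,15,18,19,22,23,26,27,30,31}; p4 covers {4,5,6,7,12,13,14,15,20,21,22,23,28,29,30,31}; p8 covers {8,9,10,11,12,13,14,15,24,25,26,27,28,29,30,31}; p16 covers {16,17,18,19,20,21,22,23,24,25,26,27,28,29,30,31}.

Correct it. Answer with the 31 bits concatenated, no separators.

s1 (pos 1,3,5,7,9,11,13,15,17,19,21,23,25,27,29,31): 1⊕1⊕0⊕1⊕0⊕0⊕1⊕0⊕0⊕1⊕0⊕0⊕1⊕1⊕1⊕1 = 1
s2 (pos 2,3,6,7,10,11,14,15,18,19,22,23,26,27,30,31): 1⊕1⊕0⊕1⊕0⊕0⊕1⊕0⊕0⊕1⊕1⊕0⊕1⊕1⊕1⊕1 = 0
s4 (pos 4,5,6,7,12,13,14,15,20,21,22,23,28,29,30,31): 0⊕0⊕0⊕1⊕1⊕1⊕1⊕0⊕0⊕0⊕1⊕0⊕1⊕1⊕1⊕1 = 1
s8 (pos 8,9,10,11,12,13,14,15,24,25,26,27,28,29,30,31): 0⊕0⊕0⊕0⊕1⊕1⊕1⊕0⊕0⊕1⊕1⊕1⊕1⊕1⊕1⊕1 = 0
s16 (pos 16,17,18,19,20,21,22,23,24,25,26,27,28,29,30,31): 1⊕0⊕0⊕1⊕0⊕0⊕1⊕0⊕0⊕1⊕1⊕1⊕1⊕1⊕1⊕1 = 0
Syndrome s16…s1 = 00101 → error at position 5.
Flip position 5: 1110001000011101001001001111111 → 1110101000011101001001001111111

1110101000011101001001001111111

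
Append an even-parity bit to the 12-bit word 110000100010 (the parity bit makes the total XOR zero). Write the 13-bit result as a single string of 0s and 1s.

1100001000100

XOR of the 12 data bits: 1⊕1⊕0⊕0⊕0⊕0⊕1⊕0⊕0⊕0⊕1⊕0 = 0
Parity bit = 0 (so all 13 bits XOR to 0).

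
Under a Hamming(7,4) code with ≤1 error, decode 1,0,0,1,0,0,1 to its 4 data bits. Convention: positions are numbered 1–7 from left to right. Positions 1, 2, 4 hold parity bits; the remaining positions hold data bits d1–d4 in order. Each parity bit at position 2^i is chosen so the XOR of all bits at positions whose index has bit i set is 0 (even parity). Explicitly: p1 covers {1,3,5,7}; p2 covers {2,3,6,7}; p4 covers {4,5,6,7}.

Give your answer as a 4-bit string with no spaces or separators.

s1 (pos 1,3,5,7): 1⊕0⊕0⊕1 = 0
s2 (pos 2,3,6,7): 0⊕0⊕0⊕1 = 1
s4 (pos 4,5,6,7): 1⊕0⊕0⊕1 = 0
Syndrome s4…s1 = 010 → error at position 2.
Flip position 2: 1001001 → 1101001
Read data bits from positions 3,5,6,7: 0001

0001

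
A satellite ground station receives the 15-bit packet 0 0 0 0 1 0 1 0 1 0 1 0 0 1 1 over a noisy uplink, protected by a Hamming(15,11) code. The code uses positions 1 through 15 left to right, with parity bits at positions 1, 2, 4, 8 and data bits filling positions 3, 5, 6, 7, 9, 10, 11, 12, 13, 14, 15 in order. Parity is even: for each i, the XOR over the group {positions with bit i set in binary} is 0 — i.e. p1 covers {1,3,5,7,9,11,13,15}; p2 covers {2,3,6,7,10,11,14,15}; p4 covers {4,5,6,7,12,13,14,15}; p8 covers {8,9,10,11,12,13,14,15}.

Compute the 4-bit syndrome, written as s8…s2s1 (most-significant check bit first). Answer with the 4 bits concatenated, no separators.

s1 (pos 1,3,5,7,9,11,13,15): 0⊕0⊕1⊕1⊕1⊕1⊕0⊕1 = 1
s2 (pos 2,3,6,7,10,11,14,15): 0⊕0⊕0⊕1⊕0⊕1⊕1⊕1 = 0
s4 (pos 4,5,6,7,12,13,14,15): 0⊕1⊕0⊕1⊕0⊕0⊕1⊕1 = 0
s8 (pos 8,9,10,11,12,13,14,15): 0⊕1⊕0⊕1⊕0⊕0⊕1⊕1 = 0
Syndrome s8…s1 = 0001 → error at position 1.

0001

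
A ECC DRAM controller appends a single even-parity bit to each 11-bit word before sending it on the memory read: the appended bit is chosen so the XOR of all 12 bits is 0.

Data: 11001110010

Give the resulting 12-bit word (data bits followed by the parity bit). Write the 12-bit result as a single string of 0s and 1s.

110011100100

XOR of the 11 data bits: 1⊕1⊕0⊕0⊕1⊕1⊕1⊕0⊕0⊕1⊕0 = 0
Parity bit = 0 (so all 12 bits XOR to 0).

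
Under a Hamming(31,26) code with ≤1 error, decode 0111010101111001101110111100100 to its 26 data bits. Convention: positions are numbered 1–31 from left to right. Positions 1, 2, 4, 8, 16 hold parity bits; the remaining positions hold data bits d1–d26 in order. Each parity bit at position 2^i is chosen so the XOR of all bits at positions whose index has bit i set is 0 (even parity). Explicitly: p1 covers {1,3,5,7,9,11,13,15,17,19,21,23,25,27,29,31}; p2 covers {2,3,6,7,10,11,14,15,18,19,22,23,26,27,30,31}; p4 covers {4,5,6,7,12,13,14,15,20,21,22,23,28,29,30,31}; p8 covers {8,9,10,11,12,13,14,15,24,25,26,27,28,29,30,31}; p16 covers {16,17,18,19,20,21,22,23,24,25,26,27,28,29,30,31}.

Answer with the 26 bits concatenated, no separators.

s1 (pos 1,3,5,7,9,11,13,15,17,19,21,23,25,27,29,31): 0⊕1⊕0⊕0⊕0⊕1⊕1⊕0⊕1⊕1⊕1⊕1⊕1⊕0⊕1⊕0 = 1
s2 (pos 2,3,6,7,10,11,14,15,18,19,22,23,26,27,30,31): 1⊕1⊕1⊕0⊕1⊕1⊕0⊕0⊕0⊕1⊕0⊕1⊕1⊕0⊕0⊕0 = 0
s4 (pos 4,5,6,7,12,13,14,15,20,21,22,23,28,29,30,31): 1⊕0⊕1⊕0⊕1⊕1⊕0⊕0⊕1⊕1⊕0⊕1⊕0⊕1⊕0⊕0 = 0
s8 (pos 8,9,10,11,12,13,14,15,24,25,26,27,28,29,30,31): 1⊕0⊕1⊕1⊕1⊕1⊕0⊕0⊕1⊕1⊕1⊕0⊕0⊕1⊕0⊕0 = 1
s16 (pos 16,17,18,19,20,21,22,23,24,25,26,27,28,29,30,31): 1⊕1⊕0⊕1⊕1⊕1⊕0⊕1⊕1⊕1⊕1⊕0⊕0⊕1⊕0⊕0 = 0
Syndrome s16…s1 = 01001 → error at position 9.
Flip position 9: 0111010101111001101110111100100 → 0111010111111001101110111100100
Read data bits from positions 3,5,6,7,9,10,11,12,13,14,15,17,18,19,20,21,22,23,24,25,26,27,28,29,30,31: 10101111100101110111100100

10101111100101110111100100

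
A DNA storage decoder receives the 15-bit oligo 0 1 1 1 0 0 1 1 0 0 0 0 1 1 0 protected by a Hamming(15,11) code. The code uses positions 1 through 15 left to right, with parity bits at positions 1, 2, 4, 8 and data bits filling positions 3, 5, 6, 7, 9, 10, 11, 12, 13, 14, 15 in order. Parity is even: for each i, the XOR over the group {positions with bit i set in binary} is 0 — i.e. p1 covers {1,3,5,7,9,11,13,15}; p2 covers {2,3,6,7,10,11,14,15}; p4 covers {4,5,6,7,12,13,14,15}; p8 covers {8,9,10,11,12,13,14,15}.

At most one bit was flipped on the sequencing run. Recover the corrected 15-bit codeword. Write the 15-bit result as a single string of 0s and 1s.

s1 (pos 1,3,5,7,9,11,13,15): 0⊕1⊕0⊕1⊕0⊕0⊕1⊕0 = 1
s2 (pos 2,3,6,7,10,11,14,15): 1⊕1⊕0⊕1⊕0⊕0⊕1⊕0 = 0
s4 (pos 4,5,6,7,12,13,14,15): 1⊕0⊕0⊕1⊕0⊕1⊕1⊕0 = 0
s8 (pos 8,9,10,11,12,13,14,15): 1⊕0⊕0⊕0⊕0⊕1⊕1⊕0 = 1
Syndrome s8…s1 = 1001 → error at position 9.
Flip position 9: 011100110000110 → 011100111000110

011100111000110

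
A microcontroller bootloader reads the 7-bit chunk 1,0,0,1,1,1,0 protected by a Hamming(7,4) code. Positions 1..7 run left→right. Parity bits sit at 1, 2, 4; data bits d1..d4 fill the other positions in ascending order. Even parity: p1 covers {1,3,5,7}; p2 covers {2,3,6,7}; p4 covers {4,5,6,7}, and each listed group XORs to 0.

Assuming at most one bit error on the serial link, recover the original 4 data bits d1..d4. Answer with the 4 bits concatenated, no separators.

0100

s1 (pos 1,3,5,7): 1⊕0⊕1⊕0 = 0
s2 (pos 2,3,6,7): 0⊕0⊕1⊕0 = 1
s4 (pos 4,5,6,7): 1⊕1⊕1⊕0 = 1
Syndrome s4…s1 = 110 → error at position 6.
Flip position 6: 1001110 → 1001100
Read data bits from positions 3,5,6,7: 0100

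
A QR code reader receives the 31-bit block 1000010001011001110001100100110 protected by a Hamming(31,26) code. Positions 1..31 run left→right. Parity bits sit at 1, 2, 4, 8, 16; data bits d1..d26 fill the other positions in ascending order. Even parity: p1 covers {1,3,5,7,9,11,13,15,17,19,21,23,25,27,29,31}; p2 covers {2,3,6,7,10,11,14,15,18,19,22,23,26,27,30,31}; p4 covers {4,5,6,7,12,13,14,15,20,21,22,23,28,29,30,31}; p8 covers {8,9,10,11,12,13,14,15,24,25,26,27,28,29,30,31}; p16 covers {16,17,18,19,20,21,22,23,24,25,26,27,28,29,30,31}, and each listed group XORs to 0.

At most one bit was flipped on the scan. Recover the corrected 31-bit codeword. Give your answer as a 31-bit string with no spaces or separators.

1000011001011001110001100100110

s1 (pos 1,3,5,7,9,11,13,15,17,19,21,23,25,27,29,31): 1⊕0⊕0⊕0⊕0⊕0⊕1⊕0⊕1⊕0⊕0⊕1⊕0⊕0⊕1⊕0 = 1
s2 (pos 2,3,6,7,10,11,14,15,18,19,22,23,26,27,30,31): 0⊕0⊕1⊕0⊕1⊕0⊕0⊕0⊕1⊕0⊕1⊕1⊕1⊕0⊕1⊕0 = 1
s4 (pos 4,5,6,7,12,13,14,15,20,21,22,23,28,29,30,31): 0⊕0⊕1⊕0⊕1⊕1⊕0⊕0⊕0⊕0⊕1⊕1⊕0⊕1⊕1⊕0 = 1
s8 (pos 8,9,10,11,12,13,14,15,24,25,26,27,28,29,30,31): 0⊕0⊕1⊕0⊕1⊕1⊕0⊕0⊕0⊕0⊕1⊕0⊕0⊕1⊕1⊕0 = 0
s16 (pos 16,17,18,19,20,21,22,23,24,25,26,27,28,29,30,31): 1⊕1⊕1⊕0⊕0⊕0⊕1⊕1⊕0⊕0⊕1⊕0⊕0⊕1⊕1⊕0 = 0
Syndrome s16…s1 = 00111 → error at position 7.
Flip position 7: 1000010001011001110001100100110 → 1000011001011001110001100100110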